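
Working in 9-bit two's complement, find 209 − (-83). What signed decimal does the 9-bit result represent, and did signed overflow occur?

-220; overflow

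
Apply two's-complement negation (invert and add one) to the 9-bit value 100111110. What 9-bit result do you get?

Invert: 011000001. Add 1: 011000010.

011000010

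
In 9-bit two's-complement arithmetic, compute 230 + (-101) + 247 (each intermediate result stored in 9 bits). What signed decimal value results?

-136

230 + (-101) = 129 (010000001)
129 + 247 = 376 → wraps to -136 (101111000)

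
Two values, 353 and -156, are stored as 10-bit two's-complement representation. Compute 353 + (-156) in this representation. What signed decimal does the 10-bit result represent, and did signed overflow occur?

197; no overflow

353 → 0101100001
-156 → 1101100100
  0101100001
+ 1101100100
= 0011000101  (discard carry-out 1)
Result 0011000101: MSB = 0 → value 197.
Addends have opposite signs, so signed overflow cannot occur.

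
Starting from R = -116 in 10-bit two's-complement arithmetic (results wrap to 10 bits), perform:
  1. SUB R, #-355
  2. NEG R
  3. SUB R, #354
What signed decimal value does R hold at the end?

431

Start: R = -116 = 1110001100.
R = -116 − (-355) = 239 = 0011101111
R = −(239) = -239 = 1100010001
R = -239 − 354 = -593; wraps to 431 = 0110101111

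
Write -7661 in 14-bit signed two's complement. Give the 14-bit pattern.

10001000010011

|-7661| = 7661 = 01110111101101 in 14 bits.
Invert the bits: 10001000010010. Add 1: 10001000010011.
Check: 10001000010011 reads as 8723 − 16384 = -7661.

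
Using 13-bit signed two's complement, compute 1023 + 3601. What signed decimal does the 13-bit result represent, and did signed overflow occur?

1023 → 0001111111111
3601 → 0111000010001
  0001111111111
+ 0111000010001
= 1001000010000
Result 1001000010000: MSB = 1 → 4624 − 8192 = -3568.
Both addends are non-negative but the stored result is negative: signed overflow. The true value 1023 + 3601 = 4624 lies outside [-4096, 4095].

-3568; overflow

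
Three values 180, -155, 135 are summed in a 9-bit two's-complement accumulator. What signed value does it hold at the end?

160

180 + (-155) = 25 (000011001)
25 + 135 = 160 (010100000)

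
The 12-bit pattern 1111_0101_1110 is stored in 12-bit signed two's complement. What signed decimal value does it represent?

MSB is 1, so the value is negative.
Invert: 000010100001. Add 1: 000010100010 = 162. So the value is −162.

-162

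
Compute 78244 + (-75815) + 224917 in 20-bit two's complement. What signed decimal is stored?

227346

78244 + (-75815) = 2429 (00000000100101111101)
2429 + 224917 = 227346 (00110111100000010010)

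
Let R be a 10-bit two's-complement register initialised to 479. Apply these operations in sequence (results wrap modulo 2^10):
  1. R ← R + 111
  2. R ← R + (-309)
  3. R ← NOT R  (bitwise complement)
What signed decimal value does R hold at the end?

-282

Start: R = 479 = 0111011111.
R = 479 + 111 = 590; wraps to -434 = 1001001110
R = -434 + (-309) = -743; wraps to 281 = 0100011001
R = NOT 0100011001 = 1011100110 = -282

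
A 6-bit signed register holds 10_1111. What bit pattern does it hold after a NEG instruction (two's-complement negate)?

Invert: 010000. Add 1: 010001.

010001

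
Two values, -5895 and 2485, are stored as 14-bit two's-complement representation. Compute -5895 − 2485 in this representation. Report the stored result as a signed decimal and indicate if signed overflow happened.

8004; overflow

-5895 → 10100011111001
2485 → 00100110110101
Subtract via negate-and-add: invert 00100110110101 + 1 = 11011001001011 (i.e. -2485).
  10100011111001
+ 11011001001011
= 01111101000100  (discard carry-out 1)
Result 01111101000100: MSB = 0 → value 8004.
Both addends (after negating the subtrahend) are negative but the stored result is non-negative: signed overflow. The true value -5895 − 2485 = -8380 lies outside [-8192, 8191].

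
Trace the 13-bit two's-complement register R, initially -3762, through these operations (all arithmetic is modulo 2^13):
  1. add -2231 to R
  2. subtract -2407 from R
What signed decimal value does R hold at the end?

Start: R = -3762 = 1000101001110.
R = -3762 + (-2231) = -5993; wraps to 2199 = 0100010010111
R = 2199 − (-2407) = 4606; wraps to -3586 = 1000111111110

-3586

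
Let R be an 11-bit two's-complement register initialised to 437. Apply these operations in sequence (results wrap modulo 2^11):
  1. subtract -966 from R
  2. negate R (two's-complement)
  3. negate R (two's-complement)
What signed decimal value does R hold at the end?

Start: R = 437 = 00110110101.
R = 437 − (-966) = 1403; wraps to -645 = 10101111011
R = −(-645) = 645 = 01010000101
R = −(645) = -645 = 10101111011

-645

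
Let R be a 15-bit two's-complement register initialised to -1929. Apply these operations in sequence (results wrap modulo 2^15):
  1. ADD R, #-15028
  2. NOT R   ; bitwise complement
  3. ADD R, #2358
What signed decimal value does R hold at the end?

Start: R = -1929 = 111100001110111.
R = -1929 + (-15028) = -16957; wraps to 15811 = 011110111000011
R = NOT 011110111000011 = 100001000111100 = -15812
R = -15812 + 2358 = -13454 = 100101101110010

-13454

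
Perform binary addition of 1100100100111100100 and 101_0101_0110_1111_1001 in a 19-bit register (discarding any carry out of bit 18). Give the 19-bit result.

  1100100100111100100
+ 1010101011011111001
= 0111010000011011101  (discard carry-out 1)

0111010000011011101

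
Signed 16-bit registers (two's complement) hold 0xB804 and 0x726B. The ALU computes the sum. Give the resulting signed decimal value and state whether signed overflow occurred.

10863; no overflow

0xB804 = 1011100000000100 = -18428 (signed)
0x726B = 0111001001101011 = 29291 (signed)
  1011100000000100
+ 0111001001101011
= 0010101001101111  (discard carry-out 1)
Result 0010101001101111: MSB = 0 → value 10863.
Addends have opposite signs, so signed overflow cannot occur.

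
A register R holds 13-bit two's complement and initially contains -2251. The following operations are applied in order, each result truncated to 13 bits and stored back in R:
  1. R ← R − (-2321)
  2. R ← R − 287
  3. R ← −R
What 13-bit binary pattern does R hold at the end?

Start: R = -2251 = 1011100110101.
R = -2251 − (-2321) = 70 = 0000001000110
R = 70 − 287 = -217 = 1111100100111
R = −(-217) = 217 = 0000011011001

0000011011001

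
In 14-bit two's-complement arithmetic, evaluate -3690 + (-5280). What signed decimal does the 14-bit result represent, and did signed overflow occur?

7414; overflow

-3690 → 11000110010110
-5280 → 10101101100000
  11000110010110
+ 10101101100000
= 01110011110110  (discard carry-out 1)
Result 01110011110110: MSB = 0 → value 7414.
Both addends are negative but the stored result is non-negative: signed overflow. The true value -3690 + (-5280) = -8970 lies outside [-8192, 8191].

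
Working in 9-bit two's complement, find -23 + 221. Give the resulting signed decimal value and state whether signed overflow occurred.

-23 → 111101001
221 → 011011101
  111101001
+ 011011101
= 011000110  (discard carry-out 1)
Result 011000110: MSB = 0 → value 198.
Addends have opposite signs, so signed overflow cannot occur.

198; no overflow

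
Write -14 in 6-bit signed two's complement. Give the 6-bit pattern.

|-14| = 14 = 001110 in 6 bits.
Invert the bits: 110001. Add 1: 110010.
Check: 110010 reads as 50 − 64 = -14.

110010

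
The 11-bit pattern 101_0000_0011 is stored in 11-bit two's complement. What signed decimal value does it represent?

MSB is 1, so the value is negative.
Unsigned reading: 1283. Subtract 2^11 = 2048: 1283 − 2048 = -765.

-765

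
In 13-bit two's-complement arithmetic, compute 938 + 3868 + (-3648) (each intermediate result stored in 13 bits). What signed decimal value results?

1158

938 + 3868 = 4806 → wraps to -3386 (1001011000110)
-3386 + (-3648) = -7034 → wraps to 1158 (0010010000110)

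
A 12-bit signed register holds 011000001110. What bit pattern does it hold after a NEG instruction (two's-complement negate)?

Invert: 100111110001. Add 1: 100111110010.

100111110010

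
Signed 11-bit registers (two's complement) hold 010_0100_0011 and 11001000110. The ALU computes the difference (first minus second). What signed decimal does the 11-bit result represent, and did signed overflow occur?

1021; no overflow

010_0100_0011 → 01001000011 = 579 (signed)
11001000110 = -442 (signed)
Subtract via negate-and-add: invert 11001000110 + 1 = 00110111010 (i.e. 442).
  01001000011
+ 00110111010
= 01111111101
Result 01111111101: MSB = 0 → value 1021.
Both addends (after negating the subtrahend) are non-negative and so is the stored result: no signed overflow.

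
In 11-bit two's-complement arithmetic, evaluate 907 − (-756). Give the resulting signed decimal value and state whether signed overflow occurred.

-385; overflow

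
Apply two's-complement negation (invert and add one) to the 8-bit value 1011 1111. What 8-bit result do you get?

Invert: 01000000. Add 1: 01000001.

01000001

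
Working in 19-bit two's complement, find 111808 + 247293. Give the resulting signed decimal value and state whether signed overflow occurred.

111808 → 0011011010011000000
247293 → 0111100010111111101
  0011011010011000000
+ 0111100010111111101
= 1010111101010111101
Result 1010111101010111101: MSB = 1 → 359101 − 524288 = -165187.
Both addends are non-negative but the stored result is negative: signed overflow. The true value 111808 + 247293 = 359101 lies outside [-262144, 262143].

-165187; overflow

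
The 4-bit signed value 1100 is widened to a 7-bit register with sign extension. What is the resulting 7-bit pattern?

1111100

MSB of 1100 is 1; replicate it into the new high bits.
111|1100 → 1111100 (still -4).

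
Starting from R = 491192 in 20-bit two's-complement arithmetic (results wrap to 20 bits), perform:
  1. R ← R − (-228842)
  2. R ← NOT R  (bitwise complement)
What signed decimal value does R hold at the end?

328541

Start: R = 491192 = 01110111111010111000.
R = 491192 − (-228842) = 720034; wraps to -328542 = 10101111110010100010
R = NOT 10101111110010100010 = 01010000001101011101 = 328541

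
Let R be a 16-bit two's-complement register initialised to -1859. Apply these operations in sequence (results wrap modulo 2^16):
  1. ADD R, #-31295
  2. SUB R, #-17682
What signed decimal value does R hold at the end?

Start: R = -1859 = 1111100010111101.
R = -1859 + (-31295) = -33154; wraps to 32382 = 0111111001111110
R = 32382 − (-17682) = 50064; wraps to -15472 = 1100001110010000

-15472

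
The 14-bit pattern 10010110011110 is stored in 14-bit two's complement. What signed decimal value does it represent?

-6754

MSB is 1, so the value is negative.
Invert: 01101001100001. Add 1: 01101001100010 = 6754. So the value is −6754.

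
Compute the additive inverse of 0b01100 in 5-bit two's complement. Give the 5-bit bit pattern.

Invert: 10011. Add 1: 10100.

10100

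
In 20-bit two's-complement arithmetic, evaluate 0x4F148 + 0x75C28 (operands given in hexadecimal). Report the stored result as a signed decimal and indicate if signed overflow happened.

0x4F148 = 01001111000101001000 = 323912 (signed)
0x75C28 = 01110101110000101000 = 482344 (signed)
  01001111000101001000
+ 01110101110000101000
= 11000100110101110000
Result 11000100110101110000: MSB = 1 → 806256 − 1048576 = -242320.
Both addends are non-negative but the stored result is negative: signed overflow. The true value 323912 + 482344 = 806256 lies outside [-524288, 524287].

-242320; overflow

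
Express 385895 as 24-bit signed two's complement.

000001011110001101100111

385895 is non-negative, so write it directly in 24 bits: 000001011110001101100111.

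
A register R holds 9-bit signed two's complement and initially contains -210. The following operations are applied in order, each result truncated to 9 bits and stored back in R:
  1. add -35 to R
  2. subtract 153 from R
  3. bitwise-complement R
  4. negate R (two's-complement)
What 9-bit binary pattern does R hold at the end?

001110011

Start: R = -210 = 100101110.
R = -210 + (-35) = -245 = 100001011
R = -245 − 153 = -398; wraps to 114 = 001110010
R = NOT 001110010 = 110001101 = -115
R = −(-115) = 115 = 001110011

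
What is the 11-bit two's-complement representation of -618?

|-618| = 618 = 01001101010 in 11 bits.
Invert the bits: 10110010101. Add 1: 10110010110.

10110010110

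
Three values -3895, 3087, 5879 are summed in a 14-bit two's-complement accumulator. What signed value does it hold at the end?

5071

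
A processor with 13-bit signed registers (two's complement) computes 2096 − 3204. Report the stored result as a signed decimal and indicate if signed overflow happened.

-1108; no overflow

2096 → 0100000110000
3204 → 0110010000100
Subtract via negate-and-add: invert 0110010000100 + 1 = 1001101111100 (i.e. -3204).
  0100000110000
+ 1001101111100
= 1101110101100
Result 1101110101100: MSB = 1 → 7084 − 8192 = -1108.
Addends (after negating the subtrahend) have opposite signs, so signed overflow cannot occur.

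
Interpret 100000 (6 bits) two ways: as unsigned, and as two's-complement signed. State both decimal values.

unsigned = 32, signed = -32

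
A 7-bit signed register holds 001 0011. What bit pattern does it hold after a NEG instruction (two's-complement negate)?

Invert: 1101100. Add 1: 1101101.
Check: 0010011 = 19, 1101101 = -19.

1101101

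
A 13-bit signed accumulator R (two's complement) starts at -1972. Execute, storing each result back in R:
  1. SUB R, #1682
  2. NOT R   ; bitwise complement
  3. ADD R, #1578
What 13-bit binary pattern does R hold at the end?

1010001101111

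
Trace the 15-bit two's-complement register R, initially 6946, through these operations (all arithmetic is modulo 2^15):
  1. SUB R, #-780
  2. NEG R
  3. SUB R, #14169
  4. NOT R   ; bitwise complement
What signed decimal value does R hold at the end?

Start: R = 6946 = 001101100100010.
R = 6946 − (-780) = 7726 = 001111000101110
R = −(7726) = -7726 = 110000111010010
R = -7726 − 14169 = -21895; wraps to 10873 = 010101001111001
R = NOT 010101001111001 = 101010110000110 = -10874

-10874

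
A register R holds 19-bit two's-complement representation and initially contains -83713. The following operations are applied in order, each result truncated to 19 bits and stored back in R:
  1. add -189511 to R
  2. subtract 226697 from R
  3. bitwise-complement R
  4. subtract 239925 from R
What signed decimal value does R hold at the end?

259995

Start: R = -83713 = 1101011100011111111.
R = -83713 + (-189511) = -273224; wraps to 251064 = 0111101010010111000
R = 251064 − 226697 = 24367 = 0000101111100101111
R = NOT 0000101111100101111 = 1111010000011010000 = -24368
R = -24368 − 239925 = -264293; wraps to 259995 = 0111111011110011011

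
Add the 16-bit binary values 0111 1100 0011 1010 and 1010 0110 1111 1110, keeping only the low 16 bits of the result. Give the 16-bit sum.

  0111110000111010
+ 1010011011111110
= 0010001100111000  (discard carry-out 1)

0010001100111000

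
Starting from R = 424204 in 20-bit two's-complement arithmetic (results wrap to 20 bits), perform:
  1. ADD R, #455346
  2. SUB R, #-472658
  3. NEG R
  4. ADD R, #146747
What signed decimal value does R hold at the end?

Start: R = 424204 = 01100111100100001100.
R = 424204 + 455346 = 879550; wraps to -169026 = 11010110101110111110
R = -169026 − (-472658) = 303632 = 01001010001000010000
R = −(303632) = -303632 = 10110101110111110000
R = -303632 + 146747 = -156885 = 11011001101100101011

-156885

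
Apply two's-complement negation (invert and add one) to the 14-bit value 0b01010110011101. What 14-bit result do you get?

10101001100011

Invert: 10101001100010. Add 1: 10101001100011.
Check: 01010110011101 = 5533, 10101001100011 = -5533.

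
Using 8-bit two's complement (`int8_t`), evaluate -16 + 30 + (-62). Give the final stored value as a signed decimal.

-48

-16 + 30 = 14 (00001110)
14 + (-62) = -48 (11010000)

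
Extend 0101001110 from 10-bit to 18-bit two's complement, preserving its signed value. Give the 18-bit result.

000000000101001110

MSB of 0101001110 is 0; replicate it into the new high bits.
00000000|0101001110 → 000000000101001110 (still 334).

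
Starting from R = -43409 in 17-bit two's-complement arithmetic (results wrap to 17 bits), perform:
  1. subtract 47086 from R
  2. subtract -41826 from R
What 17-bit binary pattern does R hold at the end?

10100000111100011

Start: R = -43409 = 10101011001101111.
R = -43409 − 47086 = -90495; wraps to 40577 = 01001111010000001
R = 40577 − (-41826) = 82403; wraps to -48669 = 10100000111100011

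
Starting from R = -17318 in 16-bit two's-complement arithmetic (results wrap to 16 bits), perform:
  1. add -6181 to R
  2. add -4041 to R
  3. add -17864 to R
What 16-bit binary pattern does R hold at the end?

Start: R = -17318 = 1011110001011010.
R = -17318 + (-6181) = -23499 = 1010010000110101
R = -23499 + (-4041) = -27540 = 1001010001101100
R = -27540 + (-17864) = -45404; wraps to 20132 = 0100111010100100

0100111010100100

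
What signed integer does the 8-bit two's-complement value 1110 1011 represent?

-21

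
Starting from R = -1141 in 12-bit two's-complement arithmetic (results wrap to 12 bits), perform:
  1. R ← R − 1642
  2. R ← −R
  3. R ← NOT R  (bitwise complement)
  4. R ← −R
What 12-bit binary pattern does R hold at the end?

101011100000

Start: R = -1141 = 101110001011.
R = -1141 − 1642 = -2783; wraps to 1313 = 010100100001
R = −(1313) = -1313 = 101011011111
R = NOT 101011011111 = 010100100000 = 1312
R = −(1312) = -1312 = 101011100000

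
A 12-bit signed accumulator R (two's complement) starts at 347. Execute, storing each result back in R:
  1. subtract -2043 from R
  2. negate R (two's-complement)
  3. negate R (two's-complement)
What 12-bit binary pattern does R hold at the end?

100101010110

Start: R = 347 = 000101011011.
R = 347 − (-2043) = 2390; wraps to -1706 = 100101010110
R = −(-1706) = 1706 = 011010101010
R = −(1706) = -1706 = 100101010110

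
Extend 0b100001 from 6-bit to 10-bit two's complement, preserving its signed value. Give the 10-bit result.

MSB of 100001 is 1; replicate it into the new high bits.
1111|100001 → 1111100001 (still -31).

1111100001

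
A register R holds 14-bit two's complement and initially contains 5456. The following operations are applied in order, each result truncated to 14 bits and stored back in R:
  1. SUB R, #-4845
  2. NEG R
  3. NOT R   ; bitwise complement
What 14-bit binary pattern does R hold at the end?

10100000111100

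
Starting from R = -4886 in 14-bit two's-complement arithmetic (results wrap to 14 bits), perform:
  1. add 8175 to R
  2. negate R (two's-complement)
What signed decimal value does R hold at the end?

-3289

Start: R = -4886 = 10110011101010.
R = -4886 + 8175 = 3289 = 00110011011001
R = −(3289) = -3289 = 11001100100111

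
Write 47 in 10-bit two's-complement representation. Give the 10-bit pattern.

0000101111

47 is non-negative, so write it directly in 10 bits: 0000101111.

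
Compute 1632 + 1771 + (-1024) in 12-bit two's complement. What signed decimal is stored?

-1717

1632 + 1771 = 3403 → wraps to -693 (110101001011)
-693 + (-1024) = -1717 (100101001011)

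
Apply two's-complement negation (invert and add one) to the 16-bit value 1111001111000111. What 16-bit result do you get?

0000110000111001

Invert: 0000110000111000. Add 1: 0000110000111001.
Check: 1111001111000111 = -3129, 0000110000111001 = 3129.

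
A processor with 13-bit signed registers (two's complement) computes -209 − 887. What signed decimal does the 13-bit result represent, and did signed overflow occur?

-209 → 1111100101111
887 → 0001101110111
Subtract via negate-and-add: invert 0001101110111 + 1 = 1110010001001 (i.e. -887).
  1111100101111
+ 1110010001001
= 1101110111000  (discard carry-out 1)
Result 1101110111000: MSB = 1 → 7096 − 8192 = -1096.
Both addends (after negating the subtrahend) are negative and so is the stored result: no signed overflow.

-1096; no overflow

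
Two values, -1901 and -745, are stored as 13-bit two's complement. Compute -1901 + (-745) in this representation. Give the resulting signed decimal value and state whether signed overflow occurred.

-2646; no overflow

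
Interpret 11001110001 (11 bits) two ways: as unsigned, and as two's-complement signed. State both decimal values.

unsigned = 1649, signed = -399

Unsigned: 11001110001 = 1649.
Signed: MSB=1 → 1649 − 2048 = -399.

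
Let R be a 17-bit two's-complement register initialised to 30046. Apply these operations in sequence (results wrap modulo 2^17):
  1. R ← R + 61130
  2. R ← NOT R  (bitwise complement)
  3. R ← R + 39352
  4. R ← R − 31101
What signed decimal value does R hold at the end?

Start: R = 30046 = 00111010101011110.
R = 30046 + 61130 = 91176; wraps to -39896 = 10110010000101000
R = NOT 10110010000101000 = 01001101111010111 = 39895
R = 39895 + 39352 = 79247; wraps to -51825 = 10011010110001111
R = -51825 − 31101 = -82926; wraps to 48146 = 01011110000010010

48146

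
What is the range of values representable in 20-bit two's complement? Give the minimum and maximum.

Minimum: −2^19 = -524288.
Maximum: 2^19 − 1 = 524287.

min = -524288, max = 524287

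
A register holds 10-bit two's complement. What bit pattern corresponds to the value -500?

|-500| = 500 = 0111110100 in 10 bits.
Invert the bits: 1000001011. Add 1: 1000001100.

1000001100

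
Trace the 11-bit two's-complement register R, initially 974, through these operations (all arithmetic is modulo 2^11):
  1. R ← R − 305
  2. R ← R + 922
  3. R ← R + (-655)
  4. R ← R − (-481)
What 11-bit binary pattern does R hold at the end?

10110001001

Start: R = 974 = 01111001110.
R = 974 − 305 = 669 = 01010011101
R = 669 + 922 = 1591; wraps to -457 = 11000110111
R = -457 + (-655) = -1112; wraps to 936 = 01110101000
R = 936 − (-481) = 1417; wraps to -631 = 10110001001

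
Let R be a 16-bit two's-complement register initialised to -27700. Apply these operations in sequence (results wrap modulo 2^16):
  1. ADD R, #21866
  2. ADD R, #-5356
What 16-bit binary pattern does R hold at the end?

Start: R = -27700 = 1001001111001100.
R = -27700 + 21866 = -5834 = 1110100100110110
R = -5834 + (-5356) = -11190 = 1101010001001010

1101010001001010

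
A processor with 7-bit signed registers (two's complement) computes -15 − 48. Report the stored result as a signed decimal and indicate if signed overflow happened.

-63; no overflow

-15 → 1110001
48 → 0110000
Subtract via negate-and-add: invert 0110000 + 1 = 1010000 (i.e. -48).
  1110001
+ 1010000
= 1000001  (discard carry-out 1)
Result 1000001: MSB = 1 → 65 − 128 = -63.
Both addends (after negating the subtrahend) are negative and so is the stored result: no signed overflow.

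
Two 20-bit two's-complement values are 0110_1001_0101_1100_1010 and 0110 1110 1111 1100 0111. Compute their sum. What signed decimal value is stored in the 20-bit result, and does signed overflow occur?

0110_1001_0101_1100_1010 → 01101001010111001010 = 431562 (signed)
0110 1110 1111 1100 0111 → 01101110111111000111 = 454599 (signed)
  01101001010111001010
+ 01101110111111000111
= 11011000010110010001
Result 11011000010110010001: MSB = 1 → 886161 − 1048576 = -162415.
Both addends are non-negative but the stored result is negative: signed overflow. The true value 431562 + 454599 = 886161 lies outside [-524288, 524287].

-162415; overflow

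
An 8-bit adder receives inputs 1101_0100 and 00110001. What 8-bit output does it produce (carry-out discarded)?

  11010100
+ 00110001
= 00000101  (discard carry-out 1)

00000101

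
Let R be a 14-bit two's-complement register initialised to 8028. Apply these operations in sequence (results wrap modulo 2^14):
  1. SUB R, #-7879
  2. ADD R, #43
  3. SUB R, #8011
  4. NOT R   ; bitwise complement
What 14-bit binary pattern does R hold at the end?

10000011111100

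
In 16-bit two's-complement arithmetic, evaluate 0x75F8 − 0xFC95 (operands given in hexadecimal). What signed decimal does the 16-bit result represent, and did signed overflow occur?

31075; no overflow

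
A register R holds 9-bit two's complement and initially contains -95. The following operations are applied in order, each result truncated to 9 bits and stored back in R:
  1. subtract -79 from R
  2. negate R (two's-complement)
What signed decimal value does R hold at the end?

16

Start: R = -95 = 110100001.
R = -95 − (-79) = -16 = 111110000
R = −(-16) = 16 = 000010000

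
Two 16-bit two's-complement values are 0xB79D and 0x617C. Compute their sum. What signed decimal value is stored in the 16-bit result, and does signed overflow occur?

6425; no overflow

0xB79D = 1011011110011101 = -18531 (signed)
0x617C = 0110000101111100 = 24956 (signed)
  1011011110011101
+ 0110000101111100
= 0001100100011001  (discard carry-out 1)
Result 0001100100011001: MSB = 0 → value 6425.
Addends have opposite signs, so signed overflow cannot occur.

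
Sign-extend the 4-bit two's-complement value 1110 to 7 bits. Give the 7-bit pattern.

1111110

MSB of 1110 is 1; replicate it into the new high bits.
111|1110 → 1111110 (still -2).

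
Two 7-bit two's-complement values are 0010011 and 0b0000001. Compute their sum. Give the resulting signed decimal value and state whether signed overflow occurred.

20; no overflow

0010011 = 19 (signed)
0b0000001 → 0000001 = 1 (signed)
  0010011
+ 0000001
= 0010100
Result 0010100: MSB = 0 → value 20.
Both addends are non-negative and so is the stored result: no signed overflow.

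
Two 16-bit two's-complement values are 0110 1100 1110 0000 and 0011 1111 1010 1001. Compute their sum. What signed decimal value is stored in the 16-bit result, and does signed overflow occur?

-21367; overflow

0110 1100 1110 0000 → 0110110011100000 = 27872 (signed)
0011 1111 1010 1001 → 0011111110101001 = 16297 (signed)
  0110110011100000
+ 0011111110101001
= 1010110010001001
Result 1010110010001001: MSB = 1 → 44169 − 65536 = -21367.
Both addends are non-negative but the stored result is negative: signed overflow. The true value 27872 + 16297 = 44169 lies outside [-32768, 32767].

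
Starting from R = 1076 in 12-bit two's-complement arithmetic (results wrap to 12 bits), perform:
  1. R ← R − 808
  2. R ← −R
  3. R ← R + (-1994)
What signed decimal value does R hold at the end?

1834

Start: R = 1076 = 010000110100.
R = 1076 − 808 = 268 = 000100001100
R = −(268) = -268 = 111011110100
R = -268 + (-1994) = -2262; wraps to 1834 = 011100101010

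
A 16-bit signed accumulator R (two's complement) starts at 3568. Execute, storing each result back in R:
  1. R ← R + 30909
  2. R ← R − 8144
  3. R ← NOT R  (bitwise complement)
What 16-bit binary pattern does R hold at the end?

1001100100100010

Start: R = 3568 = 0000110111110000.
R = 3568 + 30909 = 34477; wraps to -31059 = 1000011010101101
R = -31059 − 8144 = -39203; wraps to 26333 = 0110011011011101
R = NOT 0110011011011101 = 1001100100100010 = -26334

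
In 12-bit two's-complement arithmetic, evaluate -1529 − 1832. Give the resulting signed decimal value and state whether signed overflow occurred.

-1529 → 101000000111
1832 → 011100101000
Subtract via negate-and-add: invert 011100101000 + 1 = 100011011000 (i.e. -1832).
  101000000111
+ 100011011000
= 001011011111  (discard carry-out 1)
Result 001011011111: MSB = 0 → value 735.
Both addends (after negating the subtrahend) are negative but the stored result is non-negative: signed overflow. The true value -1529 − 1832 = -3361 lies outside [-2048, 2047].

735; overflow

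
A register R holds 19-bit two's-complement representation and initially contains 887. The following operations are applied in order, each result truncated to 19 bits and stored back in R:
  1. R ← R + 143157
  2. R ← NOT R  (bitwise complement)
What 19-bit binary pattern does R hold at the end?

Start: R = 887 = 0000000001101110111.
R = 887 + 143157 = 144044 = 0100011001010101100
R = NOT 0100011001010101100 = 1011100110101010011 = -144045

1011100110101010011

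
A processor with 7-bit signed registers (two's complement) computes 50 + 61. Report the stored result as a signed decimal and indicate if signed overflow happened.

50 → 0110010
61 → 0111101
  0110010
+ 0111101
= 1101111
Result 1101111: MSB = 1 → 111 − 128 = -17.
Both addends are non-negative but the stored result is negative: signed overflow. The true value 50 + 61 = 111 lies outside [-64, 63].

-17; overflow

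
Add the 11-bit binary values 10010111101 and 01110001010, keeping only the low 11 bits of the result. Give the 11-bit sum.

  10010111101
+ 01110001010
= 00001000111  (discard carry-out 1)

00001000111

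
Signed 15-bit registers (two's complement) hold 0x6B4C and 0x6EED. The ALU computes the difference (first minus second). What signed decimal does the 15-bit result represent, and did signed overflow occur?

-929; no overflow

0x6B4C = 110101101001100 = -5300 (signed)
0x6EED = 110111011101101 = -4371 (signed)
Subtract via negate-and-add: invert 110111011101101 + 1 = 001000100010011 (i.e. 4371).
  110101101001100
+ 001000100010011
= 111110001011111
Result 111110001011111: MSB = 1 → 31839 − 32768 = -929.
Addends (after negating the subtrahend) have opposite signs, so signed overflow cannot occur.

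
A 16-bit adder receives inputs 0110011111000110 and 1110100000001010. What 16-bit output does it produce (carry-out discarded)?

0100111111010000

  0110011111000110
+ 1110100000001010
= 0100111111010000  (discard carry-out 1)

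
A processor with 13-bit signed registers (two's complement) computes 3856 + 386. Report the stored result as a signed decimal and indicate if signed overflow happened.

3856 → 0111100010000
386 → 0000110000010
  0111100010000
+ 0000110000010
= 1000010010010
Result 1000010010010: MSB = 1 → 4242 − 8192 = -3950.
Both addends are non-negative but the stored result is negative: signed overflow. The true value 3856 + 386 = 4242 lies outside [-4096, 4095].

-3950; overflow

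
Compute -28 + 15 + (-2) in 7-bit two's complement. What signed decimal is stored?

-15

-28 + 15 = -13 (1110011)
-13 + (-2) = -15 (1110001)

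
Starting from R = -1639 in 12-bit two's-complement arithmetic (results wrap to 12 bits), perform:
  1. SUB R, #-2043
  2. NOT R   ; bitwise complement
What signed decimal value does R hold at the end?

-405

Start: R = -1639 = 100110011001.
R = -1639 − (-2043) = 404 = 000110010100
R = NOT 000110010100 = 111001101011 = -405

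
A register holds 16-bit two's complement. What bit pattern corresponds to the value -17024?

1011110110000000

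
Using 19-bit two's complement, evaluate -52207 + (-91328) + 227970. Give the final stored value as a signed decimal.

84435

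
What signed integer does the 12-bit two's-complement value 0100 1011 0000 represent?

MSB is 0, so the value is non-negative: 010010110000 = 1200.

1200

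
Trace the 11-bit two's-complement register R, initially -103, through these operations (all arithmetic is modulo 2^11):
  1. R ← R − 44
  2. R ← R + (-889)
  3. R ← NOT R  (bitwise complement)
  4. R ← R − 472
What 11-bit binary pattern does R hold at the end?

01000110011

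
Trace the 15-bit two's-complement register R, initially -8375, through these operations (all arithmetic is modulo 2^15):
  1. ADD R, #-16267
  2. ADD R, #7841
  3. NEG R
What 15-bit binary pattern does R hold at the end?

Start: R = -8375 = 101111101001001.
R = -8375 + (-16267) = -24642; wraps to 8126 = 001111110111110
R = 8126 + 7841 = 15967 = 011111001011111
R = −(15967) = -15967 = 100000110100001

100000110100001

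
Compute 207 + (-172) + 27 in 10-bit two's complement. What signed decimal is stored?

207 + (-172) = 35 (0000100011)
35 + 27 = 62 (0000111110)

62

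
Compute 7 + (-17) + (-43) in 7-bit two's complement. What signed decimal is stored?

-53

7 + (-17) = -10 (1110110)
-10 + (-43) = -53 (1001011)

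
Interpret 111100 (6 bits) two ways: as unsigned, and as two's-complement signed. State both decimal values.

Unsigned: 111100 = 60.
Signed: MSB=1 → 60 − 64 = -4.

unsigned = 60, signed = -4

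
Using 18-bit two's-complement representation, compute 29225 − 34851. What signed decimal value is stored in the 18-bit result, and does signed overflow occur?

29225 → 000111001000101001
34851 → 001000100000100011
Subtract via negate-and-add: invert 001000100000100011 + 1 = 110111011111011101 (i.e. -34851).
  000111001000101001
+ 110111011111011101
= 111110101000000110
Result 111110101000000110: MSB = 1 → 256518 − 262144 = -5626.
Addends (after negating the subtrahend) have opposite signs, so signed overflow cannot occur.

-5626; no overflow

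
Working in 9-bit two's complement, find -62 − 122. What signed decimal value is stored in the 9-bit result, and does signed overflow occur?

-184; no overflow

-62 → 111000010
122 → 001111010
Subtract via negate-and-add: invert 001111010 + 1 = 110000110 (i.e. -122).
  111000010
+ 110000110
= 101001000  (discard carry-out 1)
Result 101001000: MSB = 1 → 328 − 512 = -184.
Both addends (after negating the subtrahend) are negative and so is the stored result: no signed overflow.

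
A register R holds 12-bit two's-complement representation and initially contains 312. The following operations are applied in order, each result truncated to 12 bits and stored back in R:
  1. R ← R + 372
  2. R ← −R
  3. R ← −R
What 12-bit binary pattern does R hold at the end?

Start: R = 312 = 000100111000.
R = 312 + 372 = 684 = 001010101100
R = −(684) = -684 = 110101010100
R = −(-684) = 684 = 001010101100

001010101100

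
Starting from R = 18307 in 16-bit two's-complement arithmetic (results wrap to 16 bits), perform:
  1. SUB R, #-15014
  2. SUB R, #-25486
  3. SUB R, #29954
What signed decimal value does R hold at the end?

28853

Start: R = 18307 = 0100011110000011.
R = 18307 − (-15014) = 33321; wraps to -32215 = 1000001000101001
R = -32215 − (-25486) = -6729 = 1110010110110111
R = -6729 − 29954 = -36683; wraps to 28853 = 0111000010110101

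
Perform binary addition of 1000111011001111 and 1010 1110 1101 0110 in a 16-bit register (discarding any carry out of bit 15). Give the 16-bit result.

  1000111011001111
+ 1010111011010110
= 0011110110100101  (discard carry-out 1)

0011110110100101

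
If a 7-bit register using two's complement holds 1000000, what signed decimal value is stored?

MSB is 1, so the value is negative.
Invert: 0111111. Add 1: 1000000 = 64. So the value is −64.

-64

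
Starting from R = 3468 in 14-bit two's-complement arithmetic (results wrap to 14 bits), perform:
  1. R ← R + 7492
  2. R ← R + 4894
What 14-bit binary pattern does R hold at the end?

11110111101110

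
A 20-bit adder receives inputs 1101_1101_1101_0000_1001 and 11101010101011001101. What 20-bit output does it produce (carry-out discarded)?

11001000011111010110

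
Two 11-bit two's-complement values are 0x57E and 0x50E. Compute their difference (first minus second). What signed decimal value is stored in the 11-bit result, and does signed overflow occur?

112; no overflow

0x57E = 10101111110 = -642 (signed)
0x50E = 10100001110 = -754 (signed)
Subtract via negate-and-add: invert 10100001110 + 1 = 01011110010 (i.e. 754).
  10101111110
+ 01011110010
= 00001110000  (discard carry-out 1)
Result 00001110000: MSB = 0 → value 112.
Addends (after negating the subtrahend) have opposite signs, so signed overflow cannot occur.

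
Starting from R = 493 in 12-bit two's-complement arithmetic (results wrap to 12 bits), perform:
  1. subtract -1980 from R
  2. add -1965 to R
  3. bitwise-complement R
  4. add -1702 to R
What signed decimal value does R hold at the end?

Start: R = 493 = 000111101101.
R = 493 − (-1980) = 2473; wraps to -1623 = 100110101001
R = -1623 + (-1965) = -3588; wraps to 508 = 000111111100
R = NOT 000111111100 = 111000000011 = -509
R = -509 + (-1702) = -2211; wraps to 1885 = 011101011101

1885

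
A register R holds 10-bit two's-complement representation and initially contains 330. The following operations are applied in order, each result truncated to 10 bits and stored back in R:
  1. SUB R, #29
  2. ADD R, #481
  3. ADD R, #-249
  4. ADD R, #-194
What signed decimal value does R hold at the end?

Start: R = 330 = 0101001010.
R = 330 − 29 = 301 = 0100101101
R = 301 + 481 = 782; wraps to -242 = 1100001110
R = -242 + (-249) = -491 = 1000010101
R = -491 + (-194) = -685; wraps to 339 = 0101010011

339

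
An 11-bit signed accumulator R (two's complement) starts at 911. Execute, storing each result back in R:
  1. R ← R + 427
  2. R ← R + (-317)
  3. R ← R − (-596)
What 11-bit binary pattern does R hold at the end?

11001010001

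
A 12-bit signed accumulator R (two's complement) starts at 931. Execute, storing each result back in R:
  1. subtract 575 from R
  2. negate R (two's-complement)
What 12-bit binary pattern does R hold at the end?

Start: R = 931 = 001110100011.
R = 931 − 575 = 356 = 000101100100
R = −(356) = -356 = 111010011100

111010011100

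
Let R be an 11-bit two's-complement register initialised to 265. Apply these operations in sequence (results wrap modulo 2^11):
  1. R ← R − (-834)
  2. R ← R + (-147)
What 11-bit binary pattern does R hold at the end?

Start: R = 265 = 00100001001.
R = 265 − (-834) = 1099; wraps to -949 = 10001001011
R = -949 + (-147) = -1096; wraps to 952 = 01110111000

01110111000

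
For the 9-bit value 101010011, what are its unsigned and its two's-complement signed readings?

unsigned = 339, signed = -173

Unsigned: 101010011 = 339.
Signed: MSB=1 → 339 − 512 = -173.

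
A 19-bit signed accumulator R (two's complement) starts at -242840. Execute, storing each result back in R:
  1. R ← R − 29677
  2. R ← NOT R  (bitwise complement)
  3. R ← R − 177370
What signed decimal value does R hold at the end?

Start: R = -242840 = 1000100101101101000.
R = -242840 − 29677 = -272517; wraps to 251771 = 0111101011101111011
R = NOT 0111101011101111011 = 1000010100010000100 = -251772
R = -251772 − 177370 = -429142; wraps to 95146 = 0010111001110101010

95146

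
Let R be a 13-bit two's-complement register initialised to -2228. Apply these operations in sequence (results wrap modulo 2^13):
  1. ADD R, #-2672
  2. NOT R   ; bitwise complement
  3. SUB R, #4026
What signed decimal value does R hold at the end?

873

Start: R = -2228 = 1011101001100.
R = -2228 + (-2672) = -4900; wraps to 3292 = 0110011011100
R = NOT 0110011011100 = 1001100100011 = -3293
R = -3293 − 4026 = -7319; wraps to 873 = 0001101101001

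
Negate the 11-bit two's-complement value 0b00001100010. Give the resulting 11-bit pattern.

11110011110

Invert: 11110011101. Add 1: 11110011110.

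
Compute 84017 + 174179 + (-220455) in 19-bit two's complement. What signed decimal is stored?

84017 + 174179 = 258196 (0111111000010010100)
258196 + (-220455) = 37741 (0001001001101101101)

37741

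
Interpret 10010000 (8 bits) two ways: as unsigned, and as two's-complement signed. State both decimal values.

Unsigned: 10010000 = 144.
Signed: MSB=1 → 144 − 256 = -112.

unsigned = 144, signed = -112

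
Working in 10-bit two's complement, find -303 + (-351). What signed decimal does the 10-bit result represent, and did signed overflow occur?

370; overflow

-303 → 1011010001
-351 → 1010100001
  1011010001
+ 1010100001
= 0101110010  (discard carry-out 1)
Result 0101110010: MSB = 0 → value 370.
Both addends are negative but the stored result is non-negative: signed overflow. The true value -303 + (-351) = -654 lies outside [-512, 511].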